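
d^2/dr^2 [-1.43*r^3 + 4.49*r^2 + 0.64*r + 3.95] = 8.98 - 8.58*r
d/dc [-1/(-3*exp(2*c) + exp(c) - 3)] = (1 - 6*exp(c))*exp(c)/(3*exp(2*c) - exp(c) + 3)^2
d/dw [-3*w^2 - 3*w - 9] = -6*w - 3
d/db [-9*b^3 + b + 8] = 1 - 27*b^2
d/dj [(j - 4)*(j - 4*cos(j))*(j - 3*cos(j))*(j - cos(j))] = (j - 4)*(j - 4*cos(j))*(j - 3*cos(j))*(sin(j) + 1) + (j - 4)*(j - 4*cos(j))*(j - cos(j))*(3*sin(j) + 1) + (j - 4)*(j - 3*cos(j))*(j - cos(j))*(4*sin(j) + 1) + (j - 4*cos(j))*(j - 3*cos(j))*(j - cos(j))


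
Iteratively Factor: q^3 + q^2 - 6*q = (q - 2)*(q^2 + 3*q) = (q - 2)*(q + 3)*(q)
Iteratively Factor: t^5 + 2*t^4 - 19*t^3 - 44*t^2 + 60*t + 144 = (t + 2)*(t^4 - 19*t^2 - 6*t + 72) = (t + 2)*(t + 3)*(t^3 - 3*t^2 - 10*t + 24) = (t + 2)*(t + 3)^2*(t^2 - 6*t + 8) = (t - 4)*(t + 2)*(t + 3)^2*(t - 2)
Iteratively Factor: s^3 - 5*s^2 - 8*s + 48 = (s - 4)*(s^2 - s - 12) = (s - 4)^2*(s + 3)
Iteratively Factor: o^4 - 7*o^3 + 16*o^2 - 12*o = (o - 3)*(o^3 - 4*o^2 + 4*o) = (o - 3)*(o - 2)*(o^2 - 2*o) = o*(o - 3)*(o - 2)*(o - 2)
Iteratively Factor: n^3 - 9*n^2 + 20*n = (n - 5)*(n^2 - 4*n) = (n - 5)*(n - 4)*(n)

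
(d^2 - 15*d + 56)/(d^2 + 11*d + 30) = (d^2 - 15*d + 56)/(d^2 + 11*d + 30)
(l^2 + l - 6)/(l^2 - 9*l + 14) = (l + 3)/(l - 7)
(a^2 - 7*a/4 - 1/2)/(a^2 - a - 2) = (a + 1/4)/(a + 1)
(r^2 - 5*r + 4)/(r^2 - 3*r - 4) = (r - 1)/(r + 1)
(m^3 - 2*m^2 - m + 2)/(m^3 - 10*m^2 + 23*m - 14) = (m + 1)/(m - 7)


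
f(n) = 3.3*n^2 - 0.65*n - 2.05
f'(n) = 6.6*n - 0.65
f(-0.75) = 0.29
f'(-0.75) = -5.60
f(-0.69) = -0.03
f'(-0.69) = -5.20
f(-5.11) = 87.44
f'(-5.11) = -34.38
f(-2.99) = 29.40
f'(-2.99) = -20.38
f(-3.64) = 44.04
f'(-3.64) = -24.67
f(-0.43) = -1.16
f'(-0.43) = -3.49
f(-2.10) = 13.87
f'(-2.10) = -14.51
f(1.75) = 6.92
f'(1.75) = 10.90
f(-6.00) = 120.65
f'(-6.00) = -40.25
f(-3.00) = 29.60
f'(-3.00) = -20.45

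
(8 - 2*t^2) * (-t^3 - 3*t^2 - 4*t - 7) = 2*t^5 + 6*t^4 - 10*t^2 - 32*t - 56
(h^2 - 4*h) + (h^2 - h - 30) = 2*h^2 - 5*h - 30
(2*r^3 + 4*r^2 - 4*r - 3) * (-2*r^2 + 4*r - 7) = -4*r^5 + 10*r^3 - 38*r^2 + 16*r + 21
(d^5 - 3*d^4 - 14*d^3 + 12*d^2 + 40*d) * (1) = d^5 - 3*d^4 - 14*d^3 + 12*d^2 + 40*d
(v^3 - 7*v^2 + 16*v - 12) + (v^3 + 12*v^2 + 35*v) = 2*v^3 + 5*v^2 + 51*v - 12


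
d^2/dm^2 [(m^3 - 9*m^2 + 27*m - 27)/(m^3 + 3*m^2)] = 6*(-4*m^4 + 27*m^3 + 27*m^2 - 135*m - 243)/(m^4*(m^3 + 9*m^2 + 27*m + 27))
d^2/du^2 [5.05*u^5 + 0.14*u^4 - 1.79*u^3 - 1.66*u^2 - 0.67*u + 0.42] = 101.0*u^3 + 1.68*u^2 - 10.74*u - 3.32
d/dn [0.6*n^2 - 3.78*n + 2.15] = 1.2*n - 3.78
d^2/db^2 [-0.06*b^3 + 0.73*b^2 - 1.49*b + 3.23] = 1.46 - 0.36*b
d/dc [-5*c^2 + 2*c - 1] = 2 - 10*c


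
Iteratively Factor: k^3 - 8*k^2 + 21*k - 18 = (k - 3)*(k^2 - 5*k + 6) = (k - 3)^2*(k - 2)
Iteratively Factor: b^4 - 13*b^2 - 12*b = (b)*(b^3 - 13*b - 12) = b*(b - 4)*(b^2 + 4*b + 3) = b*(b - 4)*(b + 1)*(b + 3)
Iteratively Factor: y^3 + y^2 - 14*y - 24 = (y + 2)*(y^2 - y - 12) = (y + 2)*(y + 3)*(y - 4)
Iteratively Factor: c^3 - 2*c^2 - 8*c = (c + 2)*(c^2 - 4*c) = (c - 4)*(c + 2)*(c)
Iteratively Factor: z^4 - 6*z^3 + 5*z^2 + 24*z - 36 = (z + 2)*(z^3 - 8*z^2 + 21*z - 18) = (z - 3)*(z + 2)*(z^2 - 5*z + 6) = (z - 3)^2*(z + 2)*(z - 2)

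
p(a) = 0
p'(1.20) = 0.00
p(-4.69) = 0.00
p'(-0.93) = 0.00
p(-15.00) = 0.00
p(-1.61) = 0.00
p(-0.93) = 0.00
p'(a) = 0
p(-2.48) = 0.00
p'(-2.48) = 0.00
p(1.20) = 0.00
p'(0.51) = 0.00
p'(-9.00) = 0.00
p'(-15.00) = 0.00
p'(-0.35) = 0.00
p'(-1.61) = 0.00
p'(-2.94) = 0.00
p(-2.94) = 0.00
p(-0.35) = 0.00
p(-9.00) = 0.00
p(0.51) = 0.00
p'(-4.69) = 0.00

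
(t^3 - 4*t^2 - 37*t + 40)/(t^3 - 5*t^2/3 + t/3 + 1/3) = 3*(t^2 - 3*t - 40)/(3*t^2 - 2*t - 1)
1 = 1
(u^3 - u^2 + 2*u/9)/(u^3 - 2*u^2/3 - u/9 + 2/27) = 3*u/(3*u + 1)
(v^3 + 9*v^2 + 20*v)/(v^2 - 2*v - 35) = v*(v + 4)/(v - 7)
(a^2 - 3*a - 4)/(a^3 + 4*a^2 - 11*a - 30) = (a^2 - 3*a - 4)/(a^3 + 4*a^2 - 11*a - 30)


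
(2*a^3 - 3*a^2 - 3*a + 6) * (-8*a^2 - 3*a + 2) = -16*a^5 + 18*a^4 + 37*a^3 - 45*a^2 - 24*a + 12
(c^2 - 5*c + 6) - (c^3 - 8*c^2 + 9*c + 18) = -c^3 + 9*c^2 - 14*c - 12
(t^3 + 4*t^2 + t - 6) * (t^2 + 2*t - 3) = t^5 + 6*t^4 + 6*t^3 - 16*t^2 - 15*t + 18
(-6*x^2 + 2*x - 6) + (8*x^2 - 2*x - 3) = 2*x^2 - 9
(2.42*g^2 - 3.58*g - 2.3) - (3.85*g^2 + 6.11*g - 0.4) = -1.43*g^2 - 9.69*g - 1.9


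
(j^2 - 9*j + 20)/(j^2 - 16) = (j - 5)/(j + 4)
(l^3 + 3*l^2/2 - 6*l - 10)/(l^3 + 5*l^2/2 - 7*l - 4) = (2*l^3 + 3*l^2 - 12*l - 20)/(2*l^3 + 5*l^2 - 14*l - 8)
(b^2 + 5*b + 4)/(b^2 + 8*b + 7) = (b + 4)/(b + 7)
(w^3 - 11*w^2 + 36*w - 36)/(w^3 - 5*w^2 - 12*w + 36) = (w - 3)/(w + 3)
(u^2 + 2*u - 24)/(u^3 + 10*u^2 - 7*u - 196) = (u + 6)/(u^2 + 14*u + 49)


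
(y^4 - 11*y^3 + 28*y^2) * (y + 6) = y^5 - 5*y^4 - 38*y^3 + 168*y^2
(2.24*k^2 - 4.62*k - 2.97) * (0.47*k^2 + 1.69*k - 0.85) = 1.0528*k^4 + 1.6142*k^3 - 11.1077*k^2 - 1.0923*k + 2.5245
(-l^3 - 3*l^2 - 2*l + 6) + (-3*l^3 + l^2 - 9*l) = -4*l^3 - 2*l^2 - 11*l + 6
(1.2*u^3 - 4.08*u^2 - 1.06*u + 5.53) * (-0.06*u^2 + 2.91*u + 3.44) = -0.072*u^5 + 3.7368*u^4 - 7.6812*u^3 - 17.4516*u^2 + 12.4459*u + 19.0232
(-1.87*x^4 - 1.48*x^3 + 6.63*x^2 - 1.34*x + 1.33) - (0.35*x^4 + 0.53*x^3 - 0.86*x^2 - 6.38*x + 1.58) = -2.22*x^4 - 2.01*x^3 + 7.49*x^2 + 5.04*x - 0.25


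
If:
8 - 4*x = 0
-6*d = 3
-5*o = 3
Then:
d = -1/2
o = -3/5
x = 2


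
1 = 1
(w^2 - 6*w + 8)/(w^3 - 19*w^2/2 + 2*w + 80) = 2*(w - 2)/(2*w^2 - 11*w - 40)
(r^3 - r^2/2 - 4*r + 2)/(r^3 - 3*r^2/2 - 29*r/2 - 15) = (2*r^2 - 5*r + 2)/(2*r^2 - 7*r - 15)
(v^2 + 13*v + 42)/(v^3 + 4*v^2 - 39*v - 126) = (v + 6)/(v^2 - 3*v - 18)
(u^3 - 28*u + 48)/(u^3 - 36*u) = (u^2 - 6*u + 8)/(u*(u - 6))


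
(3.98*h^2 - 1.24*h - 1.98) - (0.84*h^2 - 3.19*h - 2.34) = 3.14*h^2 + 1.95*h + 0.36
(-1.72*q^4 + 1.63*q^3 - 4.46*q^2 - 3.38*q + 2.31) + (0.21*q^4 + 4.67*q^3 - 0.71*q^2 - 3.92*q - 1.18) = -1.51*q^4 + 6.3*q^3 - 5.17*q^2 - 7.3*q + 1.13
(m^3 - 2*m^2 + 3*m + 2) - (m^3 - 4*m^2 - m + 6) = 2*m^2 + 4*m - 4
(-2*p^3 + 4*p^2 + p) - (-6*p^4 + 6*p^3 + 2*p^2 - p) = 6*p^4 - 8*p^3 + 2*p^2 + 2*p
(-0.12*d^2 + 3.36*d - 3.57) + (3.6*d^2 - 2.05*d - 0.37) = 3.48*d^2 + 1.31*d - 3.94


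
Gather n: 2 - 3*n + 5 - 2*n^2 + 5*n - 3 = -2*n^2 + 2*n + 4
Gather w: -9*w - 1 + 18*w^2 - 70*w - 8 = 18*w^2 - 79*w - 9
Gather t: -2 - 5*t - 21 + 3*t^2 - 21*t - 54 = 3*t^2 - 26*t - 77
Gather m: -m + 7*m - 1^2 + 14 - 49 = 6*m - 36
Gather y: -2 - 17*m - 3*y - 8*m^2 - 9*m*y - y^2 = -8*m^2 - 17*m - y^2 + y*(-9*m - 3) - 2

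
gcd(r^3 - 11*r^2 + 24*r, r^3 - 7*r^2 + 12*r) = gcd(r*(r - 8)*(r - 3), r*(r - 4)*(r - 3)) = r^2 - 3*r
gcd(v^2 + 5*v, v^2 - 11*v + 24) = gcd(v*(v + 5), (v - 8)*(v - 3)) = 1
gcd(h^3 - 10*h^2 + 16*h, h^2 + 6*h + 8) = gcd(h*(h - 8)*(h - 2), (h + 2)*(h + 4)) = 1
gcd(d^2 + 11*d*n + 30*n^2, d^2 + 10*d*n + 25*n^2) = d + 5*n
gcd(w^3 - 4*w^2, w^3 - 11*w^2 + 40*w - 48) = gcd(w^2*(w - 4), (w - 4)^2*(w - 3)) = w - 4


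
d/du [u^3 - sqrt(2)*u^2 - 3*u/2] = 3*u^2 - 2*sqrt(2)*u - 3/2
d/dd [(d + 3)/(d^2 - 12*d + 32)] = (d^2 - 12*d - 2*(d - 6)*(d + 3) + 32)/(d^2 - 12*d + 32)^2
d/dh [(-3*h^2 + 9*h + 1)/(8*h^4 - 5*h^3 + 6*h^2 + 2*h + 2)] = (48*h^5 - 231*h^4 + 58*h^3 - 45*h^2 - 24*h + 16)/(64*h^8 - 80*h^7 + 121*h^6 - 28*h^5 + 48*h^4 + 4*h^3 + 28*h^2 + 8*h + 4)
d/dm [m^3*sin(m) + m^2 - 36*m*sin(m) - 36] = m^3*cos(m) + 3*m^2*sin(m) - 36*m*cos(m) + 2*m - 36*sin(m)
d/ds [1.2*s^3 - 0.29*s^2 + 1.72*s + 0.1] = 3.6*s^2 - 0.58*s + 1.72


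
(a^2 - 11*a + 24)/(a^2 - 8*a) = (a - 3)/a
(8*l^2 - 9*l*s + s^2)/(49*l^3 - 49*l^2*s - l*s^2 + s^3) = (-8*l + s)/(-49*l^2 + s^2)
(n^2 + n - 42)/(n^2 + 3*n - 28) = (n - 6)/(n - 4)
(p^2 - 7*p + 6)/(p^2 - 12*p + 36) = (p - 1)/(p - 6)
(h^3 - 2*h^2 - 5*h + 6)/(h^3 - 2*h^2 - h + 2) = (h^2 - h - 6)/(h^2 - h - 2)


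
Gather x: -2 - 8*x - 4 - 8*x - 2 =-16*x - 8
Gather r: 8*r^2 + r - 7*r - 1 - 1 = 8*r^2 - 6*r - 2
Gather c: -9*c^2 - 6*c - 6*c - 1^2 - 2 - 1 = -9*c^2 - 12*c - 4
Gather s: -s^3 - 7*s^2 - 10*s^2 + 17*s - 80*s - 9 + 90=-s^3 - 17*s^2 - 63*s + 81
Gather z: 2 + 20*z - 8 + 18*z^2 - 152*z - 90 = 18*z^2 - 132*z - 96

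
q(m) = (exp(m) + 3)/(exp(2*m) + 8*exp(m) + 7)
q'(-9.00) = 0.00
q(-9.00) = 0.43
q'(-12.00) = 0.00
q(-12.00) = 0.43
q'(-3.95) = -0.01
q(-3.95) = 0.42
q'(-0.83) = -0.08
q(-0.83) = 0.32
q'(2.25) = -0.05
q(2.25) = 0.07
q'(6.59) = -0.00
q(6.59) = 0.00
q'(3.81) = -0.02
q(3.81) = 0.02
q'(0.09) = -0.09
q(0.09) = 0.24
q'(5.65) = -0.00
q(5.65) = 0.00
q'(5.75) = -0.00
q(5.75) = 0.00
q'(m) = (exp(m) + 3)*(-2*exp(2*m) - 8*exp(m))/(exp(2*m) + 8*exp(m) + 7)^2 + exp(m)/(exp(2*m) + 8*exp(m) + 7) = (-2*(exp(m) + 3)*(exp(m) + 4) + exp(2*m) + 8*exp(m) + 7)*exp(m)/(exp(2*m) + 8*exp(m) + 7)^2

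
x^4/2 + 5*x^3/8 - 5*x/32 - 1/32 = (x/2 + 1/4)*(x - 1/2)*(x + 1/4)*(x + 1)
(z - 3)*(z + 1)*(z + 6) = z^3 + 4*z^2 - 15*z - 18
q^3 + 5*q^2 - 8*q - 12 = (q - 2)*(q + 1)*(q + 6)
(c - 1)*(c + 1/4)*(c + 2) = c^3 + 5*c^2/4 - 7*c/4 - 1/2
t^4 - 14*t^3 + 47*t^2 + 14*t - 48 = (t - 8)*(t - 6)*(t - 1)*(t + 1)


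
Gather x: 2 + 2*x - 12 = 2*x - 10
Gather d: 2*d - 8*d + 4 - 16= -6*d - 12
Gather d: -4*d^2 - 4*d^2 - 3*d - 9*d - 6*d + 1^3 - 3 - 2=-8*d^2 - 18*d - 4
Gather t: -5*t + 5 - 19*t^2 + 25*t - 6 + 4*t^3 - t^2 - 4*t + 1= 4*t^3 - 20*t^2 + 16*t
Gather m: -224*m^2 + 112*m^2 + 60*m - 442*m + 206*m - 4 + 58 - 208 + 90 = -112*m^2 - 176*m - 64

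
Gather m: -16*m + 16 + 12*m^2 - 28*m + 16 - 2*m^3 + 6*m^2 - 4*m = -2*m^3 + 18*m^2 - 48*m + 32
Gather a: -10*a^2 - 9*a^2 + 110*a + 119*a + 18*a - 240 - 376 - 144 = -19*a^2 + 247*a - 760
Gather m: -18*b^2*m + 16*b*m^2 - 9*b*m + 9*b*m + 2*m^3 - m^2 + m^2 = -18*b^2*m + 16*b*m^2 + 2*m^3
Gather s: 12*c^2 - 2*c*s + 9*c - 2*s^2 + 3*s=12*c^2 + 9*c - 2*s^2 + s*(3 - 2*c)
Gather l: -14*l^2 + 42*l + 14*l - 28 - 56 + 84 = -14*l^2 + 56*l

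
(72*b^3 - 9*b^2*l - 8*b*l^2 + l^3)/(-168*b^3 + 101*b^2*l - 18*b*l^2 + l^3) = (-3*b - l)/(7*b - l)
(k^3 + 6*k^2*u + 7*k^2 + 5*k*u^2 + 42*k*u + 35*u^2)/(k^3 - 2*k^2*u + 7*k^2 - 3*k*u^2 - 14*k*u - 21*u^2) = (-k - 5*u)/(-k + 3*u)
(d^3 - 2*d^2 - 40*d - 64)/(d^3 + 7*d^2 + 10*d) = (d^2 - 4*d - 32)/(d*(d + 5))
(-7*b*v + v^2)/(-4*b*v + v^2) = (7*b - v)/(4*b - v)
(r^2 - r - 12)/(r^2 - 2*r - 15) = (r - 4)/(r - 5)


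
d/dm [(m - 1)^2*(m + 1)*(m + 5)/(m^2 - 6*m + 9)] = 2*(m^4 - 4*m^3 - 18*m^2 + 20*m + 1)/(m^3 - 9*m^2 + 27*m - 27)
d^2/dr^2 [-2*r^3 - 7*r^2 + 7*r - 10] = -12*r - 14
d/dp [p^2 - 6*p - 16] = 2*p - 6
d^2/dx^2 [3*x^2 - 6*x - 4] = 6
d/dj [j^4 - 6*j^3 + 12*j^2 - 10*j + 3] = 4*j^3 - 18*j^2 + 24*j - 10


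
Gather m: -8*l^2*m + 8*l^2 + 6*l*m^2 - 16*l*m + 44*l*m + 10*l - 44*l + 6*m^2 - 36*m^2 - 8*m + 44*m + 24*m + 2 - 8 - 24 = 8*l^2 - 34*l + m^2*(6*l - 30) + m*(-8*l^2 + 28*l + 60) - 30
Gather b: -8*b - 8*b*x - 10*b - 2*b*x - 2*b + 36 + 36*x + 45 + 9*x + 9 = b*(-10*x - 20) + 45*x + 90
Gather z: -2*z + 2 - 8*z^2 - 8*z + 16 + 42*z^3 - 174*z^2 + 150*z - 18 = 42*z^3 - 182*z^2 + 140*z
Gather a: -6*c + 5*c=-c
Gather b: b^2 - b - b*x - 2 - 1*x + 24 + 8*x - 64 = b^2 + b*(-x - 1) + 7*x - 42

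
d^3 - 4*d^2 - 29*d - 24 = (d - 8)*(d + 1)*(d + 3)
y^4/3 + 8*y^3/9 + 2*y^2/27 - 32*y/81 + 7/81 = (y/3 + 1/3)*(y - 1/3)^2*(y + 7/3)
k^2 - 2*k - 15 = (k - 5)*(k + 3)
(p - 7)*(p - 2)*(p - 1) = p^3 - 10*p^2 + 23*p - 14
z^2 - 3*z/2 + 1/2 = (z - 1)*(z - 1/2)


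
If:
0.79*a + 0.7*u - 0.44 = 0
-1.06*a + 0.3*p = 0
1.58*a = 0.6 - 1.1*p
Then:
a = 0.11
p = 0.39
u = 0.50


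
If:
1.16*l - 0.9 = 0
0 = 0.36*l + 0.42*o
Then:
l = 0.78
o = -0.67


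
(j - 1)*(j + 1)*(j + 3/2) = j^3 + 3*j^2/2 - j - 3/2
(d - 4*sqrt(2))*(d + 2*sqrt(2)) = d^2 - 2*sqrt(2)*d - 16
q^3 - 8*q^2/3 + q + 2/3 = (q - 2)*(q - 1)*(q + 1/3)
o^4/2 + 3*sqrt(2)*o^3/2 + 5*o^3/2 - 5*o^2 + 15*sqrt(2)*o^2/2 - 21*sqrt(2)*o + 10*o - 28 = (o/2 + sqrt(2))*(o - 2)*(o + 7)*(o + sqrt(2))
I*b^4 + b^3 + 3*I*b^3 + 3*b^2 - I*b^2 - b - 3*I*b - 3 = (b - 1)*(b + 3)*(b - I)*(I*b + I)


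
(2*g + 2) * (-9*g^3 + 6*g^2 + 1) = -18*g^4 - 6*g^3 + 12*g^2 + 2*g + 2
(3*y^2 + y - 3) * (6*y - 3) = 18*y^3 - 3*y^2 - 21*y + 9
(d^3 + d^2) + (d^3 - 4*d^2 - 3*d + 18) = 2*d^3 - 3*d^2 - 3*d + 18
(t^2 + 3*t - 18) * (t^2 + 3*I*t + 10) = t^4 + 3*t^3 + 3*I*t^3 - 8*t^2 + 9*I*t^2 + 30*t - 54*I*t - 180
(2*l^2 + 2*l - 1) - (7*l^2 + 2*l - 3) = 2 - 5*l^2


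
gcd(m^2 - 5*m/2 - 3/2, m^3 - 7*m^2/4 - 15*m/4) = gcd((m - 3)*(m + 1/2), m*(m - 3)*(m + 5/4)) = m - 3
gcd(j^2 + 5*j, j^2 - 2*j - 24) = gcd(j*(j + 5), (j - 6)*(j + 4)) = 1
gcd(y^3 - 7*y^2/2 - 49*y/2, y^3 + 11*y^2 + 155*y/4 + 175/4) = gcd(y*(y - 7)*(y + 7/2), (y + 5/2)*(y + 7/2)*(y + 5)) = y + 7/2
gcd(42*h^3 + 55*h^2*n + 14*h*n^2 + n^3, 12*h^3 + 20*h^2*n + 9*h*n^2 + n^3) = 6*h^2 + 7*h*n + n^2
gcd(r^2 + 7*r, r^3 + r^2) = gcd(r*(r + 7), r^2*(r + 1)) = r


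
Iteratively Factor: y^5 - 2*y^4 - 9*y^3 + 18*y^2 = (y + 3)*(y^4 - 5*y^3 + 6*y^2) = y*(y + 3)*(y^3 - 5*y^2 + 6*y) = y^2*(y + 3)*(y^2 - 5*y + 6) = y^2*(y - 2)*(y + 3)*(y - 3)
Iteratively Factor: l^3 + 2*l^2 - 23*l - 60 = (l + 4)*(l^2 - 2*l - 15) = (l - 5)*(l + 4)*(l + 3)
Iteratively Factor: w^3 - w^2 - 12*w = (w - 4)*(w^2 + 3*w) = w*(w - 4)*(w + 3)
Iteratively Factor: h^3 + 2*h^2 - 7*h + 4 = (h + 4)*(h^2 - 2*h + 1) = (h - 1)*(h + 4)*(h - 1)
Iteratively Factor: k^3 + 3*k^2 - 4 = (k + 2)*(k^2 + k - 2) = (k - 1)*(k + 2)*(k + 2)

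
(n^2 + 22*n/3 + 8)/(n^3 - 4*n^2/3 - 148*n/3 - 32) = (3*n + 4)/(3*n^2 - 22*n - 16)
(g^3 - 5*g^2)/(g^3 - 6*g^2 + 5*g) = g/(g - 1)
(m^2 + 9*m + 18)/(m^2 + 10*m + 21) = (m + 6)/(m + 7)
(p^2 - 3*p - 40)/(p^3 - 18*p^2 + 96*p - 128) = (p + 5)/(p^2 - 10*p + 16)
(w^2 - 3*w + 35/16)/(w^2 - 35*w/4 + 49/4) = (w - 5/4)/(w - 7)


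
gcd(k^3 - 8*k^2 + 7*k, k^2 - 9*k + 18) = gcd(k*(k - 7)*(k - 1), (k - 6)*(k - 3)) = 1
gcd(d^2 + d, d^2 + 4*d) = d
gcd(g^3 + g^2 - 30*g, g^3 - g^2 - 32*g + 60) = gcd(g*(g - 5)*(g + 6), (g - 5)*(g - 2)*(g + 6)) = g^2 + g - 30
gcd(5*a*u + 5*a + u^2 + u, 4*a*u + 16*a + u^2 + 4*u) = 1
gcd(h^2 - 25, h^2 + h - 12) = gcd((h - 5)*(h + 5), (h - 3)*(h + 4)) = 1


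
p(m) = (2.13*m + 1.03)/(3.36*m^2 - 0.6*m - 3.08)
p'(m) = (0.6 - 6.72*m)*(2.13*m + 1.03)/(3.36*m^2 - 0.6*m - 3.08)^2 + 2.13/(3.36*m^2 - 0.6*m - 3.08)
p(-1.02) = -1.11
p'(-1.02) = -5.99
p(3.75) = 0.22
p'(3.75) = -0.08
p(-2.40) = -0.23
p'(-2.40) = -0.10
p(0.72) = -1.45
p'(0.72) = -4.67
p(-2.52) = -0.22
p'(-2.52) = -0.09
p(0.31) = -0.57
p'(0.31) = -1.01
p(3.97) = 0.20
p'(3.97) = -0.06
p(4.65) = 0.16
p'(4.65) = -0.04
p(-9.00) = -0.07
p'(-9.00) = -0.01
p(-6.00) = -0.10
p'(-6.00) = -0.02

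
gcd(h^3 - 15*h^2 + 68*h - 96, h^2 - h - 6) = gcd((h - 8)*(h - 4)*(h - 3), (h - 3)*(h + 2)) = h - 3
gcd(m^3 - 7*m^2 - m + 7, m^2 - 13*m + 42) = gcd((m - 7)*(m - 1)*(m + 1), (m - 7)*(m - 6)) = m - 7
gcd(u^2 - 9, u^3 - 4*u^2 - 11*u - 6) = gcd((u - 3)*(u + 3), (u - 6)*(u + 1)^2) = 1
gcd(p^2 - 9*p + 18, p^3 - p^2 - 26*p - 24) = p - 6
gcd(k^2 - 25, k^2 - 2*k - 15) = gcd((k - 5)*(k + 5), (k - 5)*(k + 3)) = k - 5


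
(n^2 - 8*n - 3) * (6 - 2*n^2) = -2*n^4 + 16*n^3 + 12*n^2 - 48*n - 18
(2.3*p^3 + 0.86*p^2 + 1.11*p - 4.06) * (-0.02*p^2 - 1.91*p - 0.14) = -0.046*p^5 - 4.4102*p^4 - 1.9868*p^3 - 2.1593*p^2 + 7.5992*p + 0.5684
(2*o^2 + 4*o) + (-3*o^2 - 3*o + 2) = -o^2 + o + 2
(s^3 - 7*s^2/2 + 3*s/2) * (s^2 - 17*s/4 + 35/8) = s^5 - 31*s^4/4 + 83*s^3/4 - 347*s^2/16 + 105*s/16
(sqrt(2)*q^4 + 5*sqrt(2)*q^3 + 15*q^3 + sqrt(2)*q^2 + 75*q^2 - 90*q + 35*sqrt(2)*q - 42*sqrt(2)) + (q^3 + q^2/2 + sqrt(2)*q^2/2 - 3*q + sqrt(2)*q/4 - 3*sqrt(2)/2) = sqrt(2)*q^4 + 5*sqrt(2)*q^3 + 16*q^3 + 3*sqrt(2)*q^2/2 + 151*q^2/2 - 93*q + 141*sqrt(2)*q/4 - 87*sqrt(2)/2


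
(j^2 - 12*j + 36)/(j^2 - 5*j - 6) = (j - 6)/(j + 1)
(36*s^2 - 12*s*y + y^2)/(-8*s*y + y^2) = (-36*s^2 + 12*s*y - y^2)/(y*(8*s - y))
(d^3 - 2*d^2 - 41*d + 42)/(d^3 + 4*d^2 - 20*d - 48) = (d^2 - 8*d + 7)/(d^2 - 2*d - 8)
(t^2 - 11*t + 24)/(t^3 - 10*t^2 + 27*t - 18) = (t - 8)/(t^2 - 7*t + 6)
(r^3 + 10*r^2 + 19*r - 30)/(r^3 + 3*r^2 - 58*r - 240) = (r - 1)/(r - 8)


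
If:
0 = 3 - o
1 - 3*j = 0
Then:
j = 1/3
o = 3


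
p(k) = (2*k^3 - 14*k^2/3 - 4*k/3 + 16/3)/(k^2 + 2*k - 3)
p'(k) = (-2*k - 2)*(2*k^3 - 14*k^2/3 - 4*k/3 + 16/3)/(k^2 + 2*k - 3)^2 + (6*k^2 - 28*k/3 - 4/3)/(k^2 + 2*k - 3)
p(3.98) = 2.51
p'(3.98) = 1.52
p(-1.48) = 2.49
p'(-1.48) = -7.43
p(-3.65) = -49.37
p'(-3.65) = -49.30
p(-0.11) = -1.69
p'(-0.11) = -0.86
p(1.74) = -0.17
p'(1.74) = 0.43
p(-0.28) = -1.52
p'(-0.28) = -1.13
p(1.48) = -0.18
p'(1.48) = -0.53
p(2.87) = 0.94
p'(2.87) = 1.28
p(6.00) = 5.81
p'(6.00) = 1.72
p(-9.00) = -30.31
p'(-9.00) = 1.39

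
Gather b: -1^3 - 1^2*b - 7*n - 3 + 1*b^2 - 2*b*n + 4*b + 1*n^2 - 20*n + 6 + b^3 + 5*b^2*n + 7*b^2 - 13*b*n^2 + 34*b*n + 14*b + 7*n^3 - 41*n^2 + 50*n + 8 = b^3 + b^2*(5*n + 8) + b*(-13*n^2 + 32*n + 17) + 7*n^3 - 40*n^2 + 23*n + 10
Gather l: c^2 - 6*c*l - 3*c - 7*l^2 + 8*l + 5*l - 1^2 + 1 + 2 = c^2 - 3*c - 7*l^2 + l*(13 - 6*c) + 2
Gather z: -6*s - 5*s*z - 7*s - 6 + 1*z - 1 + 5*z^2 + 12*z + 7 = -13*s + 5*z^2 + z*(13 - 5*s)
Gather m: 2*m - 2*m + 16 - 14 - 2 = 0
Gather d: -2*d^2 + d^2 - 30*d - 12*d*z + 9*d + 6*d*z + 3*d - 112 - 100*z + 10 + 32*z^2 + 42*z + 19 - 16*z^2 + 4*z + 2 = -d^2 + d*(-6*z - 18) + 16*z^2 - 54*z - 81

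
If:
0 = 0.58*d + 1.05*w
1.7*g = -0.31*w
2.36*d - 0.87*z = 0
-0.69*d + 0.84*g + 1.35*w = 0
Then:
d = 0.00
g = 0.00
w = 0.00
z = 0.00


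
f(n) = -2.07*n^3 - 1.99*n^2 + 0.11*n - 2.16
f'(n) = -6.21*n^2 - 3.98*n + 0.11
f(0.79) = -4.34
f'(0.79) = -6.91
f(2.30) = -37.62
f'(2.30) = -41.89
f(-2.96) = 33.76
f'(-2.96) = -42.52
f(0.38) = -2.52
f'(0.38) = -2.30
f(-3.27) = 48.58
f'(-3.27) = -53.28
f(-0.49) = -2.45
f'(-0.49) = 0.57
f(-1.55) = 0.60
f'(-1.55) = -8.64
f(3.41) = -107.00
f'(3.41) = -85.67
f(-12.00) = 3286.92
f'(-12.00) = -846.37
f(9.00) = -1671.39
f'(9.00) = -538.72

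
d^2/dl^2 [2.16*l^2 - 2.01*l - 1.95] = 4.32000000000000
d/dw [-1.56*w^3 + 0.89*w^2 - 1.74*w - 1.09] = -4.68*w^2 + 1.78*w - 1.74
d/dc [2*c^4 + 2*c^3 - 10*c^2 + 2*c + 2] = 8*c^3 + 6*c^2 - 20*c + 2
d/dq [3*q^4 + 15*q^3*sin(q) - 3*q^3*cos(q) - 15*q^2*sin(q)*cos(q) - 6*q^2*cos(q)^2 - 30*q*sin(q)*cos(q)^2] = 3*q^3*sin(q) + 15*q^3*cos(q) + 12*q^3 + 45*q^2*sin(q) + 6*q^2*sin(2*q) - 9*q^2*cos(q) - 15*q^2*cos(2*q) - 15*q*sin(2*q) - 15*q*cos(q)/2 - 6*q*cos(2*q) - 45*q*cos(3*q)/2 - 6*q - 15*sin(q)/2 - 15*sin(3*q)/2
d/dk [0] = 0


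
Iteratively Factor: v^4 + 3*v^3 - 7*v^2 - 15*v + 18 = (v - 1)*(v^3 + 4*v^2 - 3*v - 18) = (v - 2)*(v - 1)*(v^2 + 6*v + 9) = (v - 2)*(v - 1)*(v + 3)*(v + 3)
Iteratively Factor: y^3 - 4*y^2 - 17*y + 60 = (y - 5)*(y^2 + y - 12) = (y - 5)*(y - 3)*(y + 4)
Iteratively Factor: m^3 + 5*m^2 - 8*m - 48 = (m - 3)*(m^2 + 8*m + 16) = (m - 3)*(m + 4)*(m + 4)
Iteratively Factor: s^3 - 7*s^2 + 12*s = (s - 4)*(s^2 - 3*s) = (s - 4)*(s - 3)*(s)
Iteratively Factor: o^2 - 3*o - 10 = (o + 2)*(o - 5)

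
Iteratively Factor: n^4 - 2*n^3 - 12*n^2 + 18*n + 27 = (n - 3)*(n^3 + n^2 - 9*n - 9) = (n - 3)^2*(n^2 + 4*n + 3) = (n - 3)^2*(n + 1)*(n + 3)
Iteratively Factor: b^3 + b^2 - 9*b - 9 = (b + 1)*(b^2 - 9) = (b - 3)*(b + 1)*(b + 3)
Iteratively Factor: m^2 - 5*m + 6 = (m - 2)*(m - 3)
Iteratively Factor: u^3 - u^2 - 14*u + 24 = (u + 4)*(u^2 - 5*u + 6) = (u - 2)*(u + 4)*(u - 3)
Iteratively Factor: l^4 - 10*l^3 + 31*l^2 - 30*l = (l - 5)*(l^3 - 5*l^2 + 6*l) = (l - 5)*(l - 2)*(l^2 - 3*l) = (l - 5)*(l - 3)*(l - 2)*(l)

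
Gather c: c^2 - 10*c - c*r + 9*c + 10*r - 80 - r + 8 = c^2 + c*(-r - 1) + 9*r - 72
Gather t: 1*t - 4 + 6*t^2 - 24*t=6*t^2 - 23*t - 4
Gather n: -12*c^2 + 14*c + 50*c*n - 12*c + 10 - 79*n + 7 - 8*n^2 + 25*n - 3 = -12*c^2 + 2*c - 8*n^2 + n*(50*c - 54) + 14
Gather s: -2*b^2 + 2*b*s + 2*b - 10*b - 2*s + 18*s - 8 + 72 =-2*b^2 - 8*b + s*(2*b + 16) + 64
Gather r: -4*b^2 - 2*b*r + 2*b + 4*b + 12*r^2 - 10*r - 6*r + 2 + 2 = -4*b^2 + 6*b + 12*r^2 + r*(-2*b - 16) + 4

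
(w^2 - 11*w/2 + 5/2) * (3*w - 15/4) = 3*w^3 - 81*w^2/4 + 225*w/8 - 75/8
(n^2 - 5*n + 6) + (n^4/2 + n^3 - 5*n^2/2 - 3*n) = n^4/2 + n^3 - 3*n^2/2 - 8*n + 6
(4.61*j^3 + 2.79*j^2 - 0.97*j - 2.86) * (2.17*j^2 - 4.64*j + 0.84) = 10.0037*j^5 - 15.3361*j^4 - 11.1781*j^3 + 0.6382*j^2 + 12.4556*j - 2.4024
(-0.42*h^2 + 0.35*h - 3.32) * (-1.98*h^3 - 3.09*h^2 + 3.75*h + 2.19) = 0.8316*h^5 + 0.6048*h^4 + 3.9171*h^3 + 10.6515*h^2 - 11.6835*h - 7.2708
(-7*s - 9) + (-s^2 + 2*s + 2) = -s^2 - 5*s - 7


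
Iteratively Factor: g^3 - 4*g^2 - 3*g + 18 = (g - 3)*(g^2 - g - 6) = (g - 3)^2*(g + 2)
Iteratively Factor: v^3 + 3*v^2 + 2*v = (v)*(v^2 + 3*v + 2) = v*(v + 1)*(v + 2)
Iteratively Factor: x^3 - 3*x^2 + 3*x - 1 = (x - 1)*(x^2 - 2*x + 1) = (x - 1)^2*(x - 1)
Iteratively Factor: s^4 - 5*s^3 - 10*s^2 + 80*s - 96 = (s - 4)*(s^3 - s^2 - 14*s + 24) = (s - 4)*(s - 2)*(s^2 + s - 12) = (s - 4)*(s - 3)*(s - 2)*(s + 4)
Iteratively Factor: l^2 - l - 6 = (l + 2)*(l - 3)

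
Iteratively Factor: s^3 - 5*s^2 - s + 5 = (s - 5)*(s^2 - 1) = (s - 5)*(s - 1)*(s + 1)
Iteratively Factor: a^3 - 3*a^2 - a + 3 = (a + 1)*(a^2 - 4*a + 3) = (a - 3)*(a + 1)*(a - 1)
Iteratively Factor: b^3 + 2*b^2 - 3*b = (b + 3)*(b^2 - b) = (b - 1)*(b + 3)*(b)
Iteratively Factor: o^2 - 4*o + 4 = (o - 2)*(o - 2)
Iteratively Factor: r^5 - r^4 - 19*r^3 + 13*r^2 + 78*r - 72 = (r - 2)*(r^4 + r^3 - 17*r^2 - 21*r + 36) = (r - 2)*(r + 3)*(r^3 - 2*r^2 - 11*r + 12) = (r - 2)*(r - 1)*(r + 3)*(r^2 - r - 12) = (r - 4)*(r - 2)*(r - 1)*(r + 3)*(r + 3)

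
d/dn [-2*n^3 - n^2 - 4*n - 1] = -6*n^2 - 2*n - 4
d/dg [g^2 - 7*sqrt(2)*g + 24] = 2*g - 7*sqrt(2)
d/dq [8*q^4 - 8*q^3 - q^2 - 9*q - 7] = 32*q^3 - 24*q^2 - 2*q - 9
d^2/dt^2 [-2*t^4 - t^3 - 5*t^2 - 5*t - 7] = -24*t^2 - 6*t - 10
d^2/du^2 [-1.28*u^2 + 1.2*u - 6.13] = -2.56000000000000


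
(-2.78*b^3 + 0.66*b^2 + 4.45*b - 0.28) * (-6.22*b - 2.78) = 17.2916*b^4 + 3.6232*b^3 - 29.5138*b^2 - 10.6294*b + 0.7784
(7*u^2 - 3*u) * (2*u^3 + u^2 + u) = 14*u^5 + u^4 + 4*u^3 - 3*u^2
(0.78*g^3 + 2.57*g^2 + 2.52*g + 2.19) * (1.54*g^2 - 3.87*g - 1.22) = 1.2012*g^5 + 0.9392*g^4 - 7.0167*g^3 - 9.5152*g^2 - 11.5497*g - 2.6718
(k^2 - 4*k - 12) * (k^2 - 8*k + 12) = k^4 - 12*k^3 + 32*k^2 + 48*k - 144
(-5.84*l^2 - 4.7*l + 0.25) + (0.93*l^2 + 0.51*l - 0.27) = -4.91*l^2 - 4.19*l - 0.02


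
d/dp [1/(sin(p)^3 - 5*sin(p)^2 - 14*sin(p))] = (-3*cos(p) + 10/tan(p) + 14*cos(p)/sin(p)^2)/((sin(p) - 7)^2*(sin(p) + 2)^2)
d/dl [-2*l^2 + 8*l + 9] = 8 - 4*l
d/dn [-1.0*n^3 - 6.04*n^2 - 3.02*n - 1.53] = -3.0*n^2 - 12.08*n - 3.02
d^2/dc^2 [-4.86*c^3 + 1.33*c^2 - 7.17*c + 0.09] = 2.66 - 29.16*c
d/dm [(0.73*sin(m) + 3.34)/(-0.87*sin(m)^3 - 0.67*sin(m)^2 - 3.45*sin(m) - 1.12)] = (1.2702*sin(m)^3 + 9.2065*sin(m)^2 + 4.4756*sin(m) + 10.7054)*cos(m)/(0.7569*sin(m)^6 + 1.1658*sin(m)^5 + 6.4519*sin(m)^4 + 6.5718*sin(m)^3 + 13.4033*sin(m)^2 + 7.728*sin(m) + 1.2544)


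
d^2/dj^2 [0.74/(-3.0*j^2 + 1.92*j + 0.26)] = (-13.32*j^2 + 8.5248*j + 0.74*(6.0*j - 1.92)*(12.0*j - 3.84) + 1.1544)/(-3.0*j^2 + 1.92*j + 0.26)^3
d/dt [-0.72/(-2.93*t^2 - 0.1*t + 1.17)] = (-4.2192*t - 0.072)/(2.93*t^2 + 0.1*t - 1.17)^2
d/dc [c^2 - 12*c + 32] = 2*c - 12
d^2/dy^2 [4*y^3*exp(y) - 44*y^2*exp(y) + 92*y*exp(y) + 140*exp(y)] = 4*(y^3 - 5*y^2 - 15*y + 59)*exp(y)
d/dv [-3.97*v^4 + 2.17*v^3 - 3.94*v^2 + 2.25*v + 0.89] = -15.88*v^3 + 6.51*v^2 - 7.88*v + 2.25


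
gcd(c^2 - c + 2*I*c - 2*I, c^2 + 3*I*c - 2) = c + 2*I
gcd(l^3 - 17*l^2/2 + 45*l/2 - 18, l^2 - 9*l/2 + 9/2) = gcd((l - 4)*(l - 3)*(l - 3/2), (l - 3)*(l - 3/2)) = l^2 - 9*l/2 + 9/2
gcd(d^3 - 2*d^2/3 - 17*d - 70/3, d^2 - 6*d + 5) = d - 5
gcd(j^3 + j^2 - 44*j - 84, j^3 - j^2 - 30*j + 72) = j + 6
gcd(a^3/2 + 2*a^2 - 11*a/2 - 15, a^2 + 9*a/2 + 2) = 1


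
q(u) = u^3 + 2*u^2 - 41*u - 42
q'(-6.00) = 43.00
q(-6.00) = 60.00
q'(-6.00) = 43.00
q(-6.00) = 60.00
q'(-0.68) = -42.33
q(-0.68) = -13.51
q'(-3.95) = -9.99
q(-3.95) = 89.53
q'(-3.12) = -24.28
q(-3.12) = 75.02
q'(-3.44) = -19.26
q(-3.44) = 82.00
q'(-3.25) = -22.31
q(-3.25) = 78.05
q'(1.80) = -24.08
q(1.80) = -103.49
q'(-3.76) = -13.63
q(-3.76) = 87.28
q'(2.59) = -10.52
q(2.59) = -117.40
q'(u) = 3*u^2 + 4*u - 41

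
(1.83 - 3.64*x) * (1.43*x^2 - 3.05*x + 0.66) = -5.2052*x^3 + 13.7189*x^2 - 7.9839*x + 1.2078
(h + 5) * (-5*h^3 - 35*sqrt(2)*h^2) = -5*h^4 - 35*sqrt(2)*h^3 - 25*h^3 - 175*sqrt(2)*h^2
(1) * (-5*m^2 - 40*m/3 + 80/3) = -5*m^2 - 40*m/3 + 80/3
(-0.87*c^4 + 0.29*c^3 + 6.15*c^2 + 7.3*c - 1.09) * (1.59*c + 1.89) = -1.3833*c^5 - 1.1832*c^4 + 10.3266*c^3 + 23.2305*c^2 + 12.0639*c - 2.0601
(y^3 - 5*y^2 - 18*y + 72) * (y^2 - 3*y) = y^5 - 8*y^4 - 3*y^3 + 126*y^2 - 216*y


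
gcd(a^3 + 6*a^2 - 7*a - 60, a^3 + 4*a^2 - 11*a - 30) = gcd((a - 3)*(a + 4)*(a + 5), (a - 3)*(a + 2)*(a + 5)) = a^2 + 2*a - 15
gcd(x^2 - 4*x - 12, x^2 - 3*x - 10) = x + 2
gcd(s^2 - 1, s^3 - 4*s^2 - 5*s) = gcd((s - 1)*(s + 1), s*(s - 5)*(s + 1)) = s + 1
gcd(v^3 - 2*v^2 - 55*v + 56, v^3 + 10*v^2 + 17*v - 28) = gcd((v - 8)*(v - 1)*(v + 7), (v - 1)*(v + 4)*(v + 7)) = v^2 + 6*v - 7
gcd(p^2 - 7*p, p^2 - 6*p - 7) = p - 7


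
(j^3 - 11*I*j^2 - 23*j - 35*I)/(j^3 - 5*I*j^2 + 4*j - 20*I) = (j^2 - 6*I*j + 7)/(j^2 + 4)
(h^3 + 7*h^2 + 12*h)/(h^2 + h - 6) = h*(h + 4)/(h - 2)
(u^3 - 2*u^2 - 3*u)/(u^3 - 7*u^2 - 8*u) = (u - 3)/(u - 8)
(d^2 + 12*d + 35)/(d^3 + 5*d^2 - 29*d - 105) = (d + 5)/(d^2 - 2*d - 15)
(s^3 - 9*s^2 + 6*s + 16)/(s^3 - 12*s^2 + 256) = (s^2 - s - 2)/(s^2 - 4*s - 32)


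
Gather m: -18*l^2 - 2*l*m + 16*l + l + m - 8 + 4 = -18*l^2 + 17*l + m*(1 - 2*l) - 4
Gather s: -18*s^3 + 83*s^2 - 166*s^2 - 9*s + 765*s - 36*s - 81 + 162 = -18*s^3 - 83*s^2 + 720*s + 81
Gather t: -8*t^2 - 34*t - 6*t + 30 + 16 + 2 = -8*t^2 - 40*t + 48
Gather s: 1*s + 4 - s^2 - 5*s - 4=-s^2 - 4*s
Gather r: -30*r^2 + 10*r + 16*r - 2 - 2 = -30*r^2 + 26*r - 4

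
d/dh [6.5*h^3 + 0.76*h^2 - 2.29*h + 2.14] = 19.5*h^2 + 1.52*h - 2.29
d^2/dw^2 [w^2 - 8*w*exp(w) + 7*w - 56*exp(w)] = -8*w*exp(w) - 72*exp(w) + 2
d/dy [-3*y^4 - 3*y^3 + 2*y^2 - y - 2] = -12*y^3 - 9*y^2 + 4*y - 1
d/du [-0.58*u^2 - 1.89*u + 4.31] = -1.16*u - 1.89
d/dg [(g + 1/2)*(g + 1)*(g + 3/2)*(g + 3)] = 4*g^3 + 18*g^2 + 47*g/2 + 9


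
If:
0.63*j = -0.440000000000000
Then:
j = -0.70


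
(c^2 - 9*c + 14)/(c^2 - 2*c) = (c - 7)/c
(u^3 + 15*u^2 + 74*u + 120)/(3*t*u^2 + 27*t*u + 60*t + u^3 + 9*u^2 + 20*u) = (u + 6)/(3*t + u)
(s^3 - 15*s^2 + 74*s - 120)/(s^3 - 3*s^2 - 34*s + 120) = (s - 6)/(s + 6)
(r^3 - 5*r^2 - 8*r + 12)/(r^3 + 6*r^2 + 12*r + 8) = (r^2 - 7*r + 6)/(r^2 + 4*r + 4)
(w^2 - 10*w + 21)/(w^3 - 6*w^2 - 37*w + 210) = (w - 3)/(w^2 + w - 30)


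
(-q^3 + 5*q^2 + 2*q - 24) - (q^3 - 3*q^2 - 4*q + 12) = -2*q^3 + 8*q^2 + 6*q - 36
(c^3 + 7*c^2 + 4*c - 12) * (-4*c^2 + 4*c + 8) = -4*c^5 - 24*c^4 + 20*c^3 + 120*c^2 - 16*c - 96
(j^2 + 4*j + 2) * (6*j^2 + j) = 6*j^4 + 25*j^3 + 16*j^2 + 2*j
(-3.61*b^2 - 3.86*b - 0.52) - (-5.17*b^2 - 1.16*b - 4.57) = 1.56*b^2 - 2.7*b + 4.05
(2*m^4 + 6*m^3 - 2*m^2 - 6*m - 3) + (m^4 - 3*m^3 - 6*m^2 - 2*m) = 3*m^4 + 3*m^3 - 8*m^2 - 8*m - 3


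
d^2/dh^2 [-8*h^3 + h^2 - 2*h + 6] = 2 - 48*h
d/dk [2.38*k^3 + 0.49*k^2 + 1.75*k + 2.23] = 7.14*k^2 + 0.98*k + 1.75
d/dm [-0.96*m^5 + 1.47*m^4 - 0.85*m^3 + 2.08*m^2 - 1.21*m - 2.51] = -4.8*m^4 + 5.88*m^3 - 2.55*m^2 + 4.16*m - 1.21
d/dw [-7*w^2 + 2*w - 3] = 2 - 14*w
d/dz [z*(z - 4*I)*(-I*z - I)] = -3*I*z^2 - 2*z*(4 + I) - 4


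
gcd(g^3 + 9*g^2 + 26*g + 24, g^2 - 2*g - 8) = g + 2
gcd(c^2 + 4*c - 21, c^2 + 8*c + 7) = c + 7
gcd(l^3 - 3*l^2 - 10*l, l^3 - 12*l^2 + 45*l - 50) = l - 5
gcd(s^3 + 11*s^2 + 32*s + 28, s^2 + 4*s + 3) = 1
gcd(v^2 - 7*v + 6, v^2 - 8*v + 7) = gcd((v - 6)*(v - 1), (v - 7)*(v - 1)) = v - 1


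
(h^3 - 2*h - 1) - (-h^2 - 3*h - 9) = h^3 + h^2 + h + 8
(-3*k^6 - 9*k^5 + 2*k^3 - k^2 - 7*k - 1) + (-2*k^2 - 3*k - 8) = -3*k^6 - 9*k^5 + 2*k^3 - 3*k^2 - 10*k - 9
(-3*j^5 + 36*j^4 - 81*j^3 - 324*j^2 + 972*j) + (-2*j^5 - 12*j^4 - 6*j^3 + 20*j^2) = -5*j^5 + 24*j^4 - 87*j^3 - 304*j^2 + 972*j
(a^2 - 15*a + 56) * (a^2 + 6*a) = a^4 - 9*a^3 - 34*a^2 + 336*a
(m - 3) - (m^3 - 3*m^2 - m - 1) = -m^3 + 3*m^2 + 2*m - 2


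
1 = 1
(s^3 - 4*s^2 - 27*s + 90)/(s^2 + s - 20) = (s^2 - 9*s + 18)/(s - 4)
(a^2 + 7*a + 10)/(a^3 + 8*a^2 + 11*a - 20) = (a + 2)/(a^2 + 3*a - 4)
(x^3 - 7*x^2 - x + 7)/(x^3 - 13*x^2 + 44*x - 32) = (x^2 - 6*x - 7)/(x^2 - 12*x + 32)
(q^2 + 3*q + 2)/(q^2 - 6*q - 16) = (q + 1)/(q - 8)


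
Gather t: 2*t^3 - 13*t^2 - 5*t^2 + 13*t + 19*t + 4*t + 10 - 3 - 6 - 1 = 2*t^3 - 18*t^2 + 36*t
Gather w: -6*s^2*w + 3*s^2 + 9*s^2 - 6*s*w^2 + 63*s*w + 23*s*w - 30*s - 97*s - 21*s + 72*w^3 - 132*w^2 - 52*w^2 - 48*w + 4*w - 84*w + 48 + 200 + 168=12*s^2 - 148*s + 72*w^3 + w^2*(-6*s - 184) + w*(-6*s^2 + 86*s - 128) + 416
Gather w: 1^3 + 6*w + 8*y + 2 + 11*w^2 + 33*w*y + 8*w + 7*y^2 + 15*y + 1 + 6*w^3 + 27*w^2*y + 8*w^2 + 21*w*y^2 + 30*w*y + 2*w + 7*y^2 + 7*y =6*w^3 + w^2*(27*y + 19) + w*(21*y^2 + 63*y + 16) + 14*y^2 + 30*y + 4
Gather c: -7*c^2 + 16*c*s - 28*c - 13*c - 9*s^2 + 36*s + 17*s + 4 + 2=-7*c^2 + c*(16*s - 41) - 9*s^2 + 53*s + 6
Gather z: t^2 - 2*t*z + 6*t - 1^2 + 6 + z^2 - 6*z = t^2 + 6*t + z^2 + z*(-2*t - 6) + 5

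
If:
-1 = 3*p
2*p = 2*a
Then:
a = -1/3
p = -1/3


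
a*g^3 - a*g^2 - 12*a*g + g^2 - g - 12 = (g - 4)*(g + 3)*(a*g + 1)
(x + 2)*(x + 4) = x^2 + 6*x + 8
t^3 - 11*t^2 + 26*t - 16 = (t - 8)*(t - 2)*(t - 1)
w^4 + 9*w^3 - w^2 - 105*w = w*(w - 3)*(w + 5)*(w + 7)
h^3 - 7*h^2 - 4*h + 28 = (h - 7)*(h - 2)*(h + 2)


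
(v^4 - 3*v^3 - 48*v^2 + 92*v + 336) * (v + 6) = v^5 + 3*v^4 - 66*v^3 - 196*v^2 + 888*v + 2016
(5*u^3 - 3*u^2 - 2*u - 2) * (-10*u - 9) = -50*u^4 - 15*u^3 + 47*u^2 + 38*u + 18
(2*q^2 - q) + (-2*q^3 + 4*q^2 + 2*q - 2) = -2*q^3 + 6*q^2 + q - 2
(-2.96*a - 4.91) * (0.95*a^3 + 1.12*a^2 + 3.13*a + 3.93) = -2.812*a^4 - 7.9797*a^3 - 14.764*a^2 - 27.0011*a - 19.2963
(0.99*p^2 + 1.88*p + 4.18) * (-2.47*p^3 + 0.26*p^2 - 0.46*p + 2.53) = -2.4453*p^5 - 4.3862*p^4 - 10.2912*p^3 + 2.7267*p^2 + 2.8336*p + 10.5754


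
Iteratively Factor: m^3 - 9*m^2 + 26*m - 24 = (m - 3)*(m^2 - 6*m + 8) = (m - 4)*(m - 3)*(m - 2)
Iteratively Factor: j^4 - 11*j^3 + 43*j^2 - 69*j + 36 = (j - 1)*(j^3 - 10*j^2 + 33*j - 36) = (j - 3)*(j - 1)*(j^2 - 7*j + 12) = (j - 4)*(j - 3)*(j - 1)*(j - 3)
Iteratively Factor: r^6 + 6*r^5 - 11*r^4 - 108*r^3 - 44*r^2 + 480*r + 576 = (r - 3)*(r^5 + 9*r^4 + 16*r^3 - 60*r^2 - 224*r - 192) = (r - 3)*(r + 4)*(r^4 + 5*r^3 - 4*r^2 - 44*r - 48) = (r - 3)^2*(r + 4)*(r^3 + 8*r^2 + 20*r + 16) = (r - 3)^2*(r + 2)*(r + 4)*(r^2 + 6*r + 8) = (r - 3)^2*(r + 2)*(r + 4)^2*(r + 2)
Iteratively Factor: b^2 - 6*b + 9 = (b - 3)*(b - 3)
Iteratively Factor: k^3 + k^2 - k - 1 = (k - 1)*(k^2 + 2*k + 1) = (k - 1)*(k + 1)*(k + 1)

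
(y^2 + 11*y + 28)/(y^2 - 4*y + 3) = (y^2 + 11*y + 28)/(y^2 - 4*y + 3)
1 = 1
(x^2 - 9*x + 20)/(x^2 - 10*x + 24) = (x - 5)/(x - 6)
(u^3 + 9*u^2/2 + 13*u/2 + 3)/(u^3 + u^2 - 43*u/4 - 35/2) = 2*(2*u^2 + 5*u + 3)/(4*u^2 - 4*u - 35)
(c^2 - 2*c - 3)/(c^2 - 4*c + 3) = (c + 1)/(c - 1)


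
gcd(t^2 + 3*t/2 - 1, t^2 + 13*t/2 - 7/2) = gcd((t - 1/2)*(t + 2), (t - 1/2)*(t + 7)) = t - 1/2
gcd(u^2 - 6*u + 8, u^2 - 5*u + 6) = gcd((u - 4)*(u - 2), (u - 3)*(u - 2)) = u - 2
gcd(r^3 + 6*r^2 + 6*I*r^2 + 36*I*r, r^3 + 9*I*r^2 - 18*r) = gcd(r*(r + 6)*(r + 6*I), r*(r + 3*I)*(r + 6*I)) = r^2 + 6*I*r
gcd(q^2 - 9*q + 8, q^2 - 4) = 1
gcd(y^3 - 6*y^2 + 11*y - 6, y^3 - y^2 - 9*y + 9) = y^2 - 4*y + 3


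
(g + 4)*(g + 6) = g^2 + 10*g + 24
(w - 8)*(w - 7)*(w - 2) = w^3 - 17*w^2 + 86*w - 112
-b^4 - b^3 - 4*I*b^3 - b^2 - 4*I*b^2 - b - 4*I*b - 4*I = (b - I)*(b + 4*I)*(-I*b + 1)*(-I*b - I)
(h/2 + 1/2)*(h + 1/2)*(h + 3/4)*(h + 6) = h^4/2 + 33*h^3/8 + 121*h^2/16 + 81*h/16 + 9/8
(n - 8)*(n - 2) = n^2 - 10*n + 16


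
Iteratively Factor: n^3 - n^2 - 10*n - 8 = (n + 1)*(n^2 - 2*n - 8) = (n + 1)*(n + 2)*(n - 4)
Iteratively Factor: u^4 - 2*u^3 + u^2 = (u - 1)*(u^3 - u^2) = u*(u - 1)*(u^2 - u) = u^2*(u - 1)*(u - 1)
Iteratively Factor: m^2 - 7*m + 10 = (m - 2)*(m - 5)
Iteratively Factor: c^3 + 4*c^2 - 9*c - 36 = (c - 3)*(c^2 + 7*c + 12) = (c - 3)*(c + 4)*(c + 3)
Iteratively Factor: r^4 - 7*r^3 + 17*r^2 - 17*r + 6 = (r - 1)*(r^3 - 6*r^2 + 11*r - 6) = (r - 3)*(r - 1)*(r^2 - 3*r + 2) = (r - 3)*(r - 1)^2*(r - 2)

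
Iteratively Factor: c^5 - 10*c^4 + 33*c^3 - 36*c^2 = (c)*(c^4 - 10*c^3 + 33*c^2 - 36*c) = c*(c - 3)*(c^3 - 7*c^2 + 12*c) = c*(c - 4)*(c - 3)*(c^2 - 3*c) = c*(c - 4)*(c - 3)^2*(c)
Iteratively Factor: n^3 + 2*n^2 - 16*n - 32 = (n - 4)*(n^2 + 6*n + 8) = (n - 4)*(n + 2)*(n + 4)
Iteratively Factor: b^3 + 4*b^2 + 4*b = (b + 2)*(b^2 + 2*b) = b*(b + 2)*(b + 2)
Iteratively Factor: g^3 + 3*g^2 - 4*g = (g - 1)*(g^2 + 4*g) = (g - 1)*(g + 4)*(g)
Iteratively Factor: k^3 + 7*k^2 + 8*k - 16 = (k - 1)*(k^2 + 8*k + 16) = (k - 1)*(k + 4)*(k + 4)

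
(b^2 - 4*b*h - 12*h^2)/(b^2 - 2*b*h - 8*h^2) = (b - 6*h)/(b - 4*h)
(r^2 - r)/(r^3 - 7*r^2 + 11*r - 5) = r/(r^2 - 6*r + 5)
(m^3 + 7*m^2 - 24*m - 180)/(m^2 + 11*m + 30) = (m^2 + m - 30)/(m + 5)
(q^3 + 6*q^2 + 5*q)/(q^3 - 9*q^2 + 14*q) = (q^2 + 6*q + 5)/(q^2 - 9*q + 14)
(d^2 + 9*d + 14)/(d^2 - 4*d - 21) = (d^2 + 9*d + 14)/(d^2 - 4*d - 21)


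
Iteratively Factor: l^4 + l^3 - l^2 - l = (l - 1)*(l^3 + 2*l^2 + l) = l*(l - 1)*(l^2 + 2*l + 1) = l*(l - 1)*(l + 1)*(l + 1)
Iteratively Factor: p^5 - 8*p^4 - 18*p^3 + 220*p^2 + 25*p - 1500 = (p - 5)*(p^4 - 3*p^3 - 33*p^2 + 55*p + 300) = (p - 5)^2*(p^3 + 2*p^2 - 23*p - 60) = (p - 5)^2*(p + 3)*(p^2 - p - 20) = (p - 5)^2*(p + 3)*(p + 4)*(p - 5)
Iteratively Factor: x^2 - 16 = (x - 4)*(x + 4)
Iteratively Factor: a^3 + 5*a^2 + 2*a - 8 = (a - 1)*(a^2 + 6*a + 8) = (a - 1)*(a + 4)*(a + 2)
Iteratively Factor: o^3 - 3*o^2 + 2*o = (o - 1)*(o^2 - 2*o) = o*(o - 1)*(o - 2)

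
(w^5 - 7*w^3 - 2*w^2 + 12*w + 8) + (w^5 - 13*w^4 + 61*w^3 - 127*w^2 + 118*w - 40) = 2*w^5 - 13*w^4 + 54*w^3 - 129*w^2 + 130*w - 32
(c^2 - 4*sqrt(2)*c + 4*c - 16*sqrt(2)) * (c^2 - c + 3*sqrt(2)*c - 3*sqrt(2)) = c^4 - sqrt(2)*c^3 + 3*c^3 - 28*c^2 - 3*sqrt(2)*c^2 - 72*c + 4*sqrt(2)*c + 96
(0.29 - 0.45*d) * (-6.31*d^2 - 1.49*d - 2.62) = 2.8395*d^3 - 1.1594*d^2 + 0.7469*d - 0.7598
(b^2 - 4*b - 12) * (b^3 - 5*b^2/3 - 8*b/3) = b^5 - 17*b^4/3 - 8*b^3 + 92*b^2/3 + 32*b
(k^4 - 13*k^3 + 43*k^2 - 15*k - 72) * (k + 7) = k^5 - 6*k^4 - 48*k^3 + 286*k^2 - 177*k - 504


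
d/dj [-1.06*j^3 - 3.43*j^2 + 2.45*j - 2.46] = -3.18*j^2 - 6.86*j + 2.45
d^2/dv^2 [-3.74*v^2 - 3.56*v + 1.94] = -7.48000000000000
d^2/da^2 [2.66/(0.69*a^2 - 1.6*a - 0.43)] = (2.532852*a^2 - 5.87328*a - 2.66*(1.38*a - 1.6)*(2.76*a - 3.2) - 1.578444)/(-0.69*a^2 + 1.6*a + 0.43)^3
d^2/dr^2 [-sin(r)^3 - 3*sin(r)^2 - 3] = 3*sin(r)/4 - 9*sin(3*r)/4 - 6*cos(2*r)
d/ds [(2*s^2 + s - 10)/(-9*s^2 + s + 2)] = (11*s^2 - 172*s + 12)/(81*s^4 - 18*s^3 - 35*s^2 + 4*s + 4)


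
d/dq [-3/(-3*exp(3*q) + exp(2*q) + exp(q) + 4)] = (-27*exp(2*q) + 6*exp(q) + 3)*exp(q)/(-3*exp(3*q) + exp(2*q) + exp(q) + 4)^2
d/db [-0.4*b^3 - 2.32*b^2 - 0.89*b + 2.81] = -1.2*b^2 - 4.64*b - 0.89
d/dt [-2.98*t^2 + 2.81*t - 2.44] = 2.81 - 5.96*t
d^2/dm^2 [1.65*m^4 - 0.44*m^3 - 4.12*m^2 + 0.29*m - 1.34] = 19.8*m^2 - 2.64*m - 8.24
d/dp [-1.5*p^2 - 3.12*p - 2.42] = -3.0*p - 3.12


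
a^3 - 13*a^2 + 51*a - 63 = (a - 7)*(a - 3)^2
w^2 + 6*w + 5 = (w + 1)*(w + 5)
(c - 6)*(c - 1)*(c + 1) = c^3 - 6*c^2 - c + 6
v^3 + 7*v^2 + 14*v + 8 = (v + 1)*(v + 2)*(v + 4)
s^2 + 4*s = s*(s + 4)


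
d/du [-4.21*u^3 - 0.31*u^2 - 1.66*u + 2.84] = -12.63*u^2 - 0.62*u - 1.66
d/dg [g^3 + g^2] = g*(3*g + 2)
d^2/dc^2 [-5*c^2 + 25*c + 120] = -10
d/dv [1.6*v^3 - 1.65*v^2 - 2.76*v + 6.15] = 4.8*v^2 - 3.3*v - 2.76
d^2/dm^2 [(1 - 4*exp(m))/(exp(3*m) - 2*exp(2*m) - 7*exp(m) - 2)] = (-16*exp(6*m) + 33*exp(5*m) - 150*exp(4*m) - 46*exp(3*m) + 156*exp(2*m) + 89*exp(m) - 30)*exp(m)/(exp(9*m) - 6*exp(8*m) - 9*exp(7*m) + 70*exp(6*m) + 87*exp(5*m) - 234*exp(4*m) - 499*exp(3*m) - 318*exp(2*m) - 84*exp(m) - 8)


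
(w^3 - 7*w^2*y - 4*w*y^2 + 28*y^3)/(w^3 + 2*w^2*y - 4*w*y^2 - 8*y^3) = (w - 7*y)/(w + 2*y)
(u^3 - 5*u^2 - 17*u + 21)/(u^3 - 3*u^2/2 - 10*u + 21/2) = 2*(u - 7)/(2*u - 7)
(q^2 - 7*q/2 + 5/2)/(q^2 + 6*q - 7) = (q - 5/2)/(q + 7)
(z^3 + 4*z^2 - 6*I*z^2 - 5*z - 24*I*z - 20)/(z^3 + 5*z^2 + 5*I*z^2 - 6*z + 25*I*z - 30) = (z^3 + z^2*(4 - 6*I) + z*(-5 - 24*I) - 20)/(z^3 + 5*z^2*(1 + I) + z*(-6 + 25*I) - 30)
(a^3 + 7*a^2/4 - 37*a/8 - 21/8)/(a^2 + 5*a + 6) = (8*a^2 - 10*a - 7)/(8*(a + 2))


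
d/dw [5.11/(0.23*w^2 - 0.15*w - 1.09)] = (0.7665 - 2.3506*w)/(-0.23*w^2 + 0.15*w + 1.09)^2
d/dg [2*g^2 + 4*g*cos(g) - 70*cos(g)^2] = -4*g*sin(g) + 4*g + 70*sin(2*g) + 4*cos(g)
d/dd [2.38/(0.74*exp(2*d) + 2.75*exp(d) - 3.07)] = (-3.5224*exp(d) - 6.545)*exp(d)/(0.74*exp(2*d) + 2.75*exp(d) - 3.07)^2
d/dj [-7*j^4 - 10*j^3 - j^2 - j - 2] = -28*j^3 - 30*j^2 - 2*j - 1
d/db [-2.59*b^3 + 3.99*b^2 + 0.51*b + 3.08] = -7.77*b^2 + 7.98*b + 0.51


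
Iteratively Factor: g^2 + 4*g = (g)*(g + 4)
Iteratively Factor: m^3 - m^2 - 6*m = (m + 2)*(m^2 - 3*m) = m*(m + 2)*(m - 3)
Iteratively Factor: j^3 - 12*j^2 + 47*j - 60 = (j - 5)*(j^2 - 7*j + 12) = (j - 5)*(j - 3)*(j - 4)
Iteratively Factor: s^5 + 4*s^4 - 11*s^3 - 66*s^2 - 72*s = (s)*(s^4 + 4*s^3 - 11*s^2 - 66*s - 72) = s*(s + 3)*(s^3 + s^2 - 14*s - 24) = s*(s + 3)^2*(s^2 - 2*s - 8) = s*(s - 4)*(s + 3)^2*(s + 2)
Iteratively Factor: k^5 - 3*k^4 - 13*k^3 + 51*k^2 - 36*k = (k - 3)*(k^4 - 13*k^2 + 12*k) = (k - 3)*(k + 4)*(k^3 - 4*k^2 + 3*k) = (k - 3)^2*(k + 4)*(k^2 - k) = k*(k - 3)^2*(k + 4)*(k - 1)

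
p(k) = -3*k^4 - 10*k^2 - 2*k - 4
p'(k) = -12*k^3 - 20*k - 2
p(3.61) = -651.05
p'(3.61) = -638.75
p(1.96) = -90.61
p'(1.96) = -131.55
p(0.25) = -5.14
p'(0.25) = -7.19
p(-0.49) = -5.59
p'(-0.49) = 9.21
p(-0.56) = -6.31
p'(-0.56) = 11.31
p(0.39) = -6.37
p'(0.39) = -10.51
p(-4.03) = -949.65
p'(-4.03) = 864.01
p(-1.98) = -85.35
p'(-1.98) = 130.75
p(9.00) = -20515.00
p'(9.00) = -8930.00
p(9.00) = -20515.00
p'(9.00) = -8930.00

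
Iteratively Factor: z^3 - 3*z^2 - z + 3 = (z + 1)*(z^2 - 4*z + 3) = (z - 1)*(z + 1)*(z - 3)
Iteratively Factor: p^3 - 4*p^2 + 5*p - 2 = (p - 2)*(p^2 - 2*p + 1) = (p - 2)*(p - 1)*(p - 1)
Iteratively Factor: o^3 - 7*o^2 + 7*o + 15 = (o - 5)*(o^2 - 2*o - 3) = (o - 5)*(o + 1)*(o - 3)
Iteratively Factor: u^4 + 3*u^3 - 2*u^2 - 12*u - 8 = (u + 2)*(u^3 + u^2 - 4*u - 4) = (u - 2)*(u + 2)*(u^2 + 3*u + 2) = (u - 2)*(u + 2)^2*(u + 1)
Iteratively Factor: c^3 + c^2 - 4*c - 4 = (c + 2)*(c^2 - c - 2) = (c - 2)*(c + 2)*(c + 1)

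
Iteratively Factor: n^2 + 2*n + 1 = (n + 1)*(n + 1)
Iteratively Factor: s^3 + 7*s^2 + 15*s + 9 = (s + 3)*(s^2 + 4*s + 3) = (s + 3)^2*(s + 1)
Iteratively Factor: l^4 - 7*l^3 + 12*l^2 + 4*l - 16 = (l + 1)*(l^3 - 8*l^2 + 20*l - 16) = (l - 4)*(l + 1)*(l^2 - 4*l + 4) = (l - 4)*(l - 2)*(l + 1)*(l - 2)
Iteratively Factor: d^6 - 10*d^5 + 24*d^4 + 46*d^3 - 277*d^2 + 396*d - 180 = (d - 1)*(d^5 - 9*d^4 + 15*d^3 + 61*d^2 - 216*d + 180) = (d - 2)*(d - 1)*(d^4 - 7*d^3 + d^2 + 63*d - 90) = (d - 2)*(d - 1)*(d + 3)*(d^3 - 10*d^2 + 31*d - 30) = (d - 3)*(d - 2)*(d - 1)*(d + 3)*(d^2 - 7*d + 10) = (d - 5)*(d - 3)*(d - 2)*(d - 1)*(d + 3)*(d - 2)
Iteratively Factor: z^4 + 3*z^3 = (z + 3)*(z^3) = z*(z + 3)*(z^2) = z^2*(z + 3)*(z)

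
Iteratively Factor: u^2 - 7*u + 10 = (u - 2)*(u - 5)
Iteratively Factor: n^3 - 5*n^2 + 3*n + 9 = (n - 3)*(n^2 - 2*n - 3) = (n - 3)*(n + 1)*(n - 3)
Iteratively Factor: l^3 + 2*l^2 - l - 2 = (l - 1)*(l^2 + 3*l + 2) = (l - 1)*(l + 2)*(l + 1)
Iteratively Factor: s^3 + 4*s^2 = (s)*(s^2 + 4*s) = s*(s + 4)*(s)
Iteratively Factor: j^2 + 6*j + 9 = (j + 3)*(j + 3)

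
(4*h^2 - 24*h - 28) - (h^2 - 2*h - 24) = 3*h^2 - 22*h - 4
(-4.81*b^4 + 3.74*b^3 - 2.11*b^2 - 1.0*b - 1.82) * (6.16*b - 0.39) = -29.6296*b^5 + 24.9143*b^4 - 14.4562*b^3 - 5.3371*b^2 - 10.8212*b + 0.7098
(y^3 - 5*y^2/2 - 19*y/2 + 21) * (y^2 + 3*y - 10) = y^5 + y^4/2 - 27*y^3 + 35*y^2/2 + 158*y - 210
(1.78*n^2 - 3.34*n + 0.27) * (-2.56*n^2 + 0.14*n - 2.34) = -4.5568*n^4 + 8.7996*n^3 - 5.324*n^2 + 7.8534*n - 0.6318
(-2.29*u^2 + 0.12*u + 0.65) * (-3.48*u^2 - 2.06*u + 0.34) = 7.9692*u^4 + 4.2998*u^3 - 3.2878*u^2 - 1.2982*u + 0.221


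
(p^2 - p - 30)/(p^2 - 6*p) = (p + 5)/p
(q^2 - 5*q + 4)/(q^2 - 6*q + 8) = (q - 1)/(q - 2)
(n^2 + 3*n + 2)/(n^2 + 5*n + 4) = (n + 2)/(n + 4)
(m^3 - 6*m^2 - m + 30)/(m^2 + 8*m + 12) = (m^2 - 8*m + 15)/(m + 6)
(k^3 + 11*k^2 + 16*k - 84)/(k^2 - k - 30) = (-k^3 - 11*k^2 - 16*k + 84)/(-k^2 + k + 30)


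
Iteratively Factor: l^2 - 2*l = (l - 2)*(l)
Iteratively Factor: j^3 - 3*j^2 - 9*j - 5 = (j + 1)*(j^2 - 4*j - 5) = (j + 1)^2*(j - 5)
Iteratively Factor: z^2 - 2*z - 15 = (z - 5)*(z + 3)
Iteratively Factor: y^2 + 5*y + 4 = (y + 4)*(y + 1)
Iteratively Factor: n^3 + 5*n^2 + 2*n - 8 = (n - 1)*(n^2 + 6*n + 8) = (n - 1)*(n + 4)*(n + 2)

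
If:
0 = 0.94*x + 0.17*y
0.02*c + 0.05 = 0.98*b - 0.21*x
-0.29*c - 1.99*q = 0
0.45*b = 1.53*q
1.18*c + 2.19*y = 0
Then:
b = 0.05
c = -0.10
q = 0.01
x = -0.01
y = 0.05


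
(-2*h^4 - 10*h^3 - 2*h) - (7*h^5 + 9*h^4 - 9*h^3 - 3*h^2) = -7*h^5 - 11*h^4 - h^3 + 3*h^2 - 2*h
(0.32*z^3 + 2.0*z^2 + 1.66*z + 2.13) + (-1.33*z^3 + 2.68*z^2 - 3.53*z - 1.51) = -1.01*z^3 + 4.68*z^2 - 1.87*z + 0.62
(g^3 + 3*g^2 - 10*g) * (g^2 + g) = g^5 + 4*g^4 - 7*g^3 - 10*g^2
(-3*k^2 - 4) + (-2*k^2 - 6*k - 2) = -5*k^2 - 6*k - 6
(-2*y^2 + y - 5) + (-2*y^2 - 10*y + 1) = -4*y^2 - 9*y - 4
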